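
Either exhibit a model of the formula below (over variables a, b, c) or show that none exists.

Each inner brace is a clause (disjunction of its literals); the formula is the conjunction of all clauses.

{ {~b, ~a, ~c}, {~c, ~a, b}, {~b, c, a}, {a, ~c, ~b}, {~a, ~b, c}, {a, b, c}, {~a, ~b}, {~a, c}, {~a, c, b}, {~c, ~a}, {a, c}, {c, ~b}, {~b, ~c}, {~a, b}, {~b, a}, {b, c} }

a: 0, b: 0, c: 1

Try a = 0.
Unit clause (c) forces c = 1.
Unit clause (~b) forces b = 0.
All clauses are satisfied.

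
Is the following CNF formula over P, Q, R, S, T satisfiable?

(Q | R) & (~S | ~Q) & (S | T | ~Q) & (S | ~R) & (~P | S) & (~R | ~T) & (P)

From the singleton clause (P), P = 1.
From the singleton clause (S), S = 1.
From the singleton clause (~Q), Q = 0.
From the singleton clause (R), R = 1.
From the singleton clause (~T), T = 0.
Every clause now holds.
A satisfying assignment: P ↦ 1; Q ↦ 0; R ↦ 1; S ↦ 1; T ↦ 0.

Yes, satisfiable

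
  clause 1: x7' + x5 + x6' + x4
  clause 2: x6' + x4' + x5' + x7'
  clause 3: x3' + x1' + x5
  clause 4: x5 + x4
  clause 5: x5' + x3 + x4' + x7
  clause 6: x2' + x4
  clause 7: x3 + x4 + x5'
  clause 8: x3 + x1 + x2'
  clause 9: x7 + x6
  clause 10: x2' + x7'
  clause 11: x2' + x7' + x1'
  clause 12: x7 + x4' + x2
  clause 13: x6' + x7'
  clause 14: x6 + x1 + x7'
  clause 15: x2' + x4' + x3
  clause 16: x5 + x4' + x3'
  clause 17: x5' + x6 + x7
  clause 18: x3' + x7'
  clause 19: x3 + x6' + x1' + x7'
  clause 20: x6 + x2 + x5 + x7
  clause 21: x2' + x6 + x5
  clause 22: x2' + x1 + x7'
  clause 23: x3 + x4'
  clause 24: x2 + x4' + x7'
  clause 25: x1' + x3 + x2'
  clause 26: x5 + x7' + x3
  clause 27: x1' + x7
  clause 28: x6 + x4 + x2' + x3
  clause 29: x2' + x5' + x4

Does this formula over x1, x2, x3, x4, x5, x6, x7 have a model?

Suppose x5 = 1.
Suppose x2 = 1.
The clause (x4) is unit, so x4 = 1.
The clause (x7') is unit, so x7 = 0.
The clause (x3) is unit, so x3 = 1.
The clause (x6) is unit, so x6 = 1.
The clause (x1') is unit, so x1 = 0.
All clauses are satisfied.
A satisfying assignment: x1 ↦ 0,  x2 ↦ 1,  x3 ↦ 1,  x4 ↦ 1,  x5 ↦ 1,  x6 ↦ 1,  x7 ↦ 0.

Yes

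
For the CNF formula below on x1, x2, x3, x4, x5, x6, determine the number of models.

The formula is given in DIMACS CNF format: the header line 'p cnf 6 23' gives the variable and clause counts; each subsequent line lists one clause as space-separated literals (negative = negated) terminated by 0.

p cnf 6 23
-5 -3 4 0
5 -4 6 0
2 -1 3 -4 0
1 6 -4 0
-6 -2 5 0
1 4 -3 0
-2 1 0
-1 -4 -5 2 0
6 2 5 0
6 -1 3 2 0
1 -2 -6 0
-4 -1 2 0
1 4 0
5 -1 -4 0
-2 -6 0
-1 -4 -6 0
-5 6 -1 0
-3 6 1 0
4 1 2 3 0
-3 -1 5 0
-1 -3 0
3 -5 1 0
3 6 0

There are 2^6 = 64 truth assignments over (x1, x2, x3, x4, x5, x6).
Split on x1. With x1 = True, the clauses containing x1 are satisfied and ¬x1 drops from the rest; 2 of the 2^5 = 32 assignments to the other variables satisfy what remains.
With x1 = False, by the same count on the reduced clause set, 3 assignments work.
Total: 2 + 3 = 5.

5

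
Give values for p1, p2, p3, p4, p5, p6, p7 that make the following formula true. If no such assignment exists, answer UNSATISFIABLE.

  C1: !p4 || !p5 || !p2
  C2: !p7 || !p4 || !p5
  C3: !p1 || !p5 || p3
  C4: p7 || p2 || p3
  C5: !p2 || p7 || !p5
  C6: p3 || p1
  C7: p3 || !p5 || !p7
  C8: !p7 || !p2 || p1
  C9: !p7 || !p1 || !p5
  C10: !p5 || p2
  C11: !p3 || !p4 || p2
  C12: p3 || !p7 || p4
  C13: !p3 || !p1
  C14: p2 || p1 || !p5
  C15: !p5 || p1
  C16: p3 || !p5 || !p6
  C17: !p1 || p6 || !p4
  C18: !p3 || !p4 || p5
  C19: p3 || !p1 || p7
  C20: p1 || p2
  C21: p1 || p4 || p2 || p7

p1: false, p2: true, p3: true, p4: false, p5: false, p6: true, p7: false

Suppose p3 = true.
From the singleton clause (!p1), p1 = false.
From the singleton clause (!p5), p5 = false.
From the singleton clause (!p4), p4 = false.
From the singleton clause (p2), p2 = true.
From the singleton clause (!p7), p7 = false.
No clause remains; p6 is free.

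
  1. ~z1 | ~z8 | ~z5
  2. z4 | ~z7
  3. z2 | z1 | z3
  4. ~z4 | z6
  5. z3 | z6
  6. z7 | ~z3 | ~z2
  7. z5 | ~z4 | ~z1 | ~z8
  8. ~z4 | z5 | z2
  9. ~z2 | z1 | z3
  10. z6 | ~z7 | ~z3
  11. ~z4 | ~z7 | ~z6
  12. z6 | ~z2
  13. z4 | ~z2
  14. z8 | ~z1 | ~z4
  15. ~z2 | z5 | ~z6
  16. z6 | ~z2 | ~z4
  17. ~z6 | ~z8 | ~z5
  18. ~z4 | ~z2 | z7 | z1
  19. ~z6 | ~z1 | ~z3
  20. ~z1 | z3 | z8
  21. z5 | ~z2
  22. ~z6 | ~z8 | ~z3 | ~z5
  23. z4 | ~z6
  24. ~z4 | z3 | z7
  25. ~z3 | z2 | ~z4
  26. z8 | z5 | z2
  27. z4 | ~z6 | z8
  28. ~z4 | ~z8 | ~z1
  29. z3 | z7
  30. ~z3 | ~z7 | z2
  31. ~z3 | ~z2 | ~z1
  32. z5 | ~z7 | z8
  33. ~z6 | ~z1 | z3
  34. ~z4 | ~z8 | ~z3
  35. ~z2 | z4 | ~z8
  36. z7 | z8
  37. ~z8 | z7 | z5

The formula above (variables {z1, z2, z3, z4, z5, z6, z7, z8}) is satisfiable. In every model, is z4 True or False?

Suppose z4 = 1.
From the singleton clause (z6), z6 = 1.
From the singleton clause (~z7), z7 = 0.
From the singleton clause (z3), z3 = 1.
From the singleton clause (~z2), z2 = 0.
That conflicts with the unit clause (z2).
So every satisfying assignment has z4 = False.

False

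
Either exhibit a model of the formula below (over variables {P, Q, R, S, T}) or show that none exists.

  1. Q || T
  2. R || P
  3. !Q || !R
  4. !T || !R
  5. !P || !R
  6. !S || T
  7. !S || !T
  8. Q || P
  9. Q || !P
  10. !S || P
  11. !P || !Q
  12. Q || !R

UNSATISFIABLE

Case Q = true:
From the singleton clause (!R), R = false.
From the singleton clause (P), P = true.
But (!P) is also a unit clause — contradiction.
Backtrack on Q: now try Q = false.
From the singleton clause (T), T = true.
From the singleton clause (!R), R = false.
From the singleton clause (P), P = true.
But (!P) is also a unit clause — contradiction.
Neither Q = true nor Q = false works.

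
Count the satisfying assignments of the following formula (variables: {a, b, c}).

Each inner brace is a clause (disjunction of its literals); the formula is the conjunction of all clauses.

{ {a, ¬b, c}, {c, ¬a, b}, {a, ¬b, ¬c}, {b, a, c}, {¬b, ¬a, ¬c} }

There are 2^3 = 8 truth assignments over (a, b, c).
Check each against the 5 clauses (columns in the order a, b, c):
  F F F  ✗ fails (b ∨ a ∨ c)
  F F T  ✓ satisfies all
  F T F  ✗ fails (a ∨ ¬b ∨ c)
  F T T  ✗ fails (a ∨ ¬b ∨ ¬c)
  T F F  ✗ fails (c ∨ ¬a ∨ b)
  T F T  ✓ satisfies all
  T T F  ✓ satisfies all
  T T T  ✗ fails (¬b ∨ ¬a ∨ ¬c)
3 of the 8 rows are models.

3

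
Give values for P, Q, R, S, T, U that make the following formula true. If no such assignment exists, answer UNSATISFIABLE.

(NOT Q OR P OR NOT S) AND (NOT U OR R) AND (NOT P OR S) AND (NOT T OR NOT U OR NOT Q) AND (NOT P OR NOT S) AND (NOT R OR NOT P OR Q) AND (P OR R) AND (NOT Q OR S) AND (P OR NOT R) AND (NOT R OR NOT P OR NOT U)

UNSATISFIABLE

Suppose U = false.
Suppose P = false.
The clause (R) is unit, so R = true.
That conflicts with the unit clause (NOT R).
Backtrack on P: now try P = true.
The clause (S) is unit, so S = true.
That conflicts with the unit clause (NOT S).
Either choice for P ends in contradiction.
Backtrack on U: now try U = true.
The clause (R) is unit, so R = true.
The clause (P) is unit, so P = true.
That conflicts with the unit clause (NOT P).
Either choice for U ends in contradiction.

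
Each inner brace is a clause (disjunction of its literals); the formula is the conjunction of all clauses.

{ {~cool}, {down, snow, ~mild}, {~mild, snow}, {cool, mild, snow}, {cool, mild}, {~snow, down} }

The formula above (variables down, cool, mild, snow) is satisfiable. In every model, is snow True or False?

Suppose snow = 0.
Unit clause (~cool) forces cool = 0.
Unit clause (~mild) forces mild = 0.
But (mild) is also a unit clause — contradiction.
So every satisfying assignment has snow = True.

True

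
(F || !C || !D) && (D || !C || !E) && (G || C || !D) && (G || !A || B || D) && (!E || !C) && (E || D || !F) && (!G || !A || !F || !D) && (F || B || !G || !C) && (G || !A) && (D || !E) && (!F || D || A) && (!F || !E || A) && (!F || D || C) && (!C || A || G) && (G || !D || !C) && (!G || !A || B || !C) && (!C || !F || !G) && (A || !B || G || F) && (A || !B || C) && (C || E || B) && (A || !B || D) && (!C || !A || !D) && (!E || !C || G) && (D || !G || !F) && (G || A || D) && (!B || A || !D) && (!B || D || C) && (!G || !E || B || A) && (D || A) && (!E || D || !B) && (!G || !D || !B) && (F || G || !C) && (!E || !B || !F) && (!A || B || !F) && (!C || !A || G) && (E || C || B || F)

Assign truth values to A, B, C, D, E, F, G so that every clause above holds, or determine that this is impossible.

Case E = true:
The clause (!C) is unit, so C = false.
The clause (D) is unit, so D = true.
The clause (G) is unit, so G = true.
The clause (!B) is unit, so B = false.
The clause (A) is unit, so A = true.
The clause (!F) is unit, so F = false.
Every clause now holds.

A=true,  B=false,  C=false,  D=true,  E=true,  F=false,  G=true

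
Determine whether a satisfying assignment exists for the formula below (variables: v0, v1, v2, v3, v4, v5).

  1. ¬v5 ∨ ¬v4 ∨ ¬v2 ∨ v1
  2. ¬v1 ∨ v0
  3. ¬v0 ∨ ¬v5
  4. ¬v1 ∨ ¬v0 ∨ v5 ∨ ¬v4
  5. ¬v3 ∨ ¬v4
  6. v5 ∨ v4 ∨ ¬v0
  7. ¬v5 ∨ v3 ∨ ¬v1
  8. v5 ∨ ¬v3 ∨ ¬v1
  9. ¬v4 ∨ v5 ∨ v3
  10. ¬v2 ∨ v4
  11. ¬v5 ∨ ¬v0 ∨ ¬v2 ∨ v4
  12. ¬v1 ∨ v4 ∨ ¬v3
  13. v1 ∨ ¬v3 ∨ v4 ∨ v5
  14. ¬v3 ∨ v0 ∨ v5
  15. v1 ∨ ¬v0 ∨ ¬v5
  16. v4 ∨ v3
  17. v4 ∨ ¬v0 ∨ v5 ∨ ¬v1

Try v1 = False.
Try v0 = False.
Try v3 = False.
(v4) alone gives v4 = True.
(v5) alone gives v5 = True.
(¬v2) alone gives v2 = False.
Every clause now holds.
A satisfying assignment: v0 ↦ False,  v1 ↦ False,  v2 ↦ False,  v3 ↦ False,  v4 ↦ True,  v5 ↦ True.

Yes, satisfiable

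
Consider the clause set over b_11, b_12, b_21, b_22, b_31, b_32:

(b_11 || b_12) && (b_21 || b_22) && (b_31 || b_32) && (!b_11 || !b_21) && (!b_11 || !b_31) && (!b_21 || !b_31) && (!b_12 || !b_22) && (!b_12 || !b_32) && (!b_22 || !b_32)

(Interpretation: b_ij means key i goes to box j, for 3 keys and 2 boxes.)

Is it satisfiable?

Try b_11 = true.
From the singleton clause (!b_21), b_21 = false.
From the singleton clause (b_22), b_22 = true.
From the singleton clause (!b_31), b_31 = false.
From the singleton clause (b_32), b_32 = true.
That conflicts with the unit clause (!b_32).
Backtrack on b_11: now try b_11 = false.
From the singleton clause (b_12), b_12 = true.
From the singleton clause (!b_22), b_22 = false.
From the singleton clause (b_21), b_21 = true.
From the singleton clause (!b_31), b_31 = false.
From the singleton clause (b_32), b_32 = true.
That conflicts with the unit clause (!b_32).
Either choice for b_11 ends in contradiction.
No assignment satisfies every clause.

No, unsatisfiable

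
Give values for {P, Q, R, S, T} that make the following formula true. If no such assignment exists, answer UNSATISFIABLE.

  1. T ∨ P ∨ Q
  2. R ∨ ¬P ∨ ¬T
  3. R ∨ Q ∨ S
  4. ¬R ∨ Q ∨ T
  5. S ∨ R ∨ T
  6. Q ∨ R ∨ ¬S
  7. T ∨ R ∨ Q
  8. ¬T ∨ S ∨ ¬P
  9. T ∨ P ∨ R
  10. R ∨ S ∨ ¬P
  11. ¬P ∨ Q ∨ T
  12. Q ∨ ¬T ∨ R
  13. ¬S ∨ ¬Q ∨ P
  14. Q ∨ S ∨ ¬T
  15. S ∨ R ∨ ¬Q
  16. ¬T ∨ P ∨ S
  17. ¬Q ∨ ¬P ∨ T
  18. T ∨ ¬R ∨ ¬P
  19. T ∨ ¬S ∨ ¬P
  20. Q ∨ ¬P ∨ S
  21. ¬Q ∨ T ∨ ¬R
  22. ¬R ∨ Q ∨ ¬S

P=True; Q=True; R=True; S=True; T=True

Suppose T = True.
Suppose R = True.
Suppose S = True.
(Q) alone gives Q = True.
(P) alone gives P = True.
All clauses are satisfied.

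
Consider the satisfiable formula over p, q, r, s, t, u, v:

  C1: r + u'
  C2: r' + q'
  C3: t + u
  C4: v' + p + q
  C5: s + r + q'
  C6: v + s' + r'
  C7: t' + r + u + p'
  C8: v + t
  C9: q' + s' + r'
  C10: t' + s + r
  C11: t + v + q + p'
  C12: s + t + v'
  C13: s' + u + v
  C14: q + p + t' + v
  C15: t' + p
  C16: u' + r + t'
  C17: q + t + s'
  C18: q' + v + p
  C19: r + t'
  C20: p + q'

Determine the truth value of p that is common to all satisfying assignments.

Suppose p = 0.
Unit clause (t') forces t = 0.
Unit clause (u) forces u = 1.
Unit clause (r) forces r = 1.
Unit clause (q') forces q = 0.
Unit clause (v') forces v = 0.
But (v) is also a unit clause — contradiction.
So every satisfying assignment has p = True.

True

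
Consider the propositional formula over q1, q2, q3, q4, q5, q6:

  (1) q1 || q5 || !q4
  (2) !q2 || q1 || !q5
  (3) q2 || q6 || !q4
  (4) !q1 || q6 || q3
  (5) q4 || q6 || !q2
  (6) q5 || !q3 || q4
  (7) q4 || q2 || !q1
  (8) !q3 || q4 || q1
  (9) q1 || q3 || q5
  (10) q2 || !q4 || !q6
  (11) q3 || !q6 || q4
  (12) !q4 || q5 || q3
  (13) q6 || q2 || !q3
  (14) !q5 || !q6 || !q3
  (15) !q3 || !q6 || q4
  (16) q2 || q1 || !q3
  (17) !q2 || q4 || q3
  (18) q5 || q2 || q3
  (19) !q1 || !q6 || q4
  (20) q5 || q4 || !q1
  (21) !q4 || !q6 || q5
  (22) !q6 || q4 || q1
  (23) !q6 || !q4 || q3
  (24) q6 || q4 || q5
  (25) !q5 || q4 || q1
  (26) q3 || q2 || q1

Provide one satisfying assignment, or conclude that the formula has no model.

Suppose q1 = true.
Suppose q6 = false.
The clause (q3) is unit, so q3 = true.
The clause (q2) is unit, so q2 = true.
The clause (q4) is unit, so q4 = true.
No clause remains; q5 is free.

q1: true; q2: true; q3: true; q4: true; q5: false; q6: false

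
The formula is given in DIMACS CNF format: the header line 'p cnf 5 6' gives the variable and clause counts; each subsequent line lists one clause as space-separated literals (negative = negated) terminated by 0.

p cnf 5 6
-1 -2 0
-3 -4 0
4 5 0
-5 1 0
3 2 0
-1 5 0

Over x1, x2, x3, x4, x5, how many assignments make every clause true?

2

There are 2^5 = 32 truth assignments over (x1, x2, x3, x4, x5).
Split on x2. With x2 = True, the clauses containing x2 are satisfied and ¬x2 drops from the rest; 1 of the 2^4 = 16 assignments to the other variables satisfy what remains.
With x2 = False, by the same count on the reduced clause set, 1 assignment works.
(One model: x1=F, x2=T, x3=F, x4=T, x5=F.)
Total: 1 + 1 = 2.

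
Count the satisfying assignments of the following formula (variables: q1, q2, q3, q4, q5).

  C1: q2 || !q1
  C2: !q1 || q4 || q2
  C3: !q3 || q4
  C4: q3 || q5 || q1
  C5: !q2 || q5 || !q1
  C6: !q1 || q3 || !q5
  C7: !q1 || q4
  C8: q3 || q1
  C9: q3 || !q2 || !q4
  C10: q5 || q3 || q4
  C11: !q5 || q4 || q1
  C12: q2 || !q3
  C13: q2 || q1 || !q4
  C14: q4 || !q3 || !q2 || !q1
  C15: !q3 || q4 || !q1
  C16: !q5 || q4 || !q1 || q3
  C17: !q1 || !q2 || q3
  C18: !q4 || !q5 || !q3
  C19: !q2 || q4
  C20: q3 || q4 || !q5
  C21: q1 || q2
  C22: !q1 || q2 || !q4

1

There are 2^5 = 32 truth assignments over (q1, q2, q3, q4, q5).
Split on q5. With q5 = true, the clauses containing q5 are satisfied and !q5 drops from the rest; 0 of the 2^4 = 16 assignments to the other variables satisfy what remains.
With q5 = false, by the same count on the reduced clause set, 1 assignment works.
(One model: q1=F, q2=T, q3=T, q4=T, q5=F.)
Total: 0 + 1 = 1.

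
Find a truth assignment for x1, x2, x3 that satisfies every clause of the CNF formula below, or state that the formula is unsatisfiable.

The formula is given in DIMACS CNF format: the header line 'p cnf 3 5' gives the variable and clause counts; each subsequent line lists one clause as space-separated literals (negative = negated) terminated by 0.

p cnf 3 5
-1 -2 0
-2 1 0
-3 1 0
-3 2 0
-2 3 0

x1=False; x2=False; x3=False

Suppose x1 = False.
Unit clause (¬x2) forces x2 = False.
Unit clause (¬x3) forces x3 = False.
Every clause now holds.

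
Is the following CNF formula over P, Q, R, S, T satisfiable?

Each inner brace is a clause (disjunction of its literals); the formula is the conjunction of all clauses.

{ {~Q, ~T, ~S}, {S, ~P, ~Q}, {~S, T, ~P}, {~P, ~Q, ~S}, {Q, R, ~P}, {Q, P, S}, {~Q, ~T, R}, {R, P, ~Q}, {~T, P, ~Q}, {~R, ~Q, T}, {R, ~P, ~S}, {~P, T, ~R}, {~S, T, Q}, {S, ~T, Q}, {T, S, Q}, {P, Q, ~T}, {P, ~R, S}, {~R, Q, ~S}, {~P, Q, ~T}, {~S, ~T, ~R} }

Unsatisfiable

Suppose Q = 0.
Suppose R = 1.
The clause (~S) is unit, so S = 0.
The clause (P) is unit, so P = 1.
The clause (T) is unit, so T = 1.
Now (~T) is unsatisfied and unit — conflict.
So R must be the other value — set R = 0.
The clause (~P) is unit, so P = 0.
The clause (S) is unit, so S = 1.
The clause (T) is unit, so T = 1.
Now (~T) is unsatisfied and unit — conflict.
Both values of R lead to a conflict.
So Q must be the other value — set Q = 1.
Suppose T = 0.
The clause (~R) is unit, so R = 0.
The clause (P) is unit, so P = 1.
The clause (S) is unit, so S = 1.
Now (~S) is unsatisfied and unit — conflict.
So T must be the other value — set T = 1.
The clause (~S) is unit, so S = 0.
The clause (~P) is unit, so P = 0.
Now (P) is unsatisfied and unit — conflict.
Both values of T lead to a conflict.
Both values of Q lead to a conflict.
No assignment satisfies every clause.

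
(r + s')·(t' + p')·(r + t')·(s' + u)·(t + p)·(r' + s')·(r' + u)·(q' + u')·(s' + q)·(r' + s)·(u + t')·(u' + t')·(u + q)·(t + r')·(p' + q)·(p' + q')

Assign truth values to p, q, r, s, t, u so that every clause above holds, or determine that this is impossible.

UNSATISFIABLE

Branch on r: set r = 1.
The clause (s') is unit, so s = 0.
That conflicts with the unit clause (s).
So r must be the other value — set r = 0.
The clause (s') is unit, so s = 0.
The clause (t') is unit, so t = 0.
The clause (p) is unit, so p = 1.
The clause (q) is unit, so q = 1.
That conflicts with the unit clause (q').
Neither r = 1 nor r = 0 works.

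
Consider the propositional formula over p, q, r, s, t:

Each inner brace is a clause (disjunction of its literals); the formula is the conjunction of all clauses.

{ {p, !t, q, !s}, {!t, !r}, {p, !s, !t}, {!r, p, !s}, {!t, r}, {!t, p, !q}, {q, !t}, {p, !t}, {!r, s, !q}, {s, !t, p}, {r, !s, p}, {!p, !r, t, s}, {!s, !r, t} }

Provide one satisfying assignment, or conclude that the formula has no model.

p ↦ false, q ↦ true, r ↦ false, s ↦ false, t ↦ false

Suppose t = false.
Suppose s = false.
Suppose r = false.
No clause remains; p, q are free.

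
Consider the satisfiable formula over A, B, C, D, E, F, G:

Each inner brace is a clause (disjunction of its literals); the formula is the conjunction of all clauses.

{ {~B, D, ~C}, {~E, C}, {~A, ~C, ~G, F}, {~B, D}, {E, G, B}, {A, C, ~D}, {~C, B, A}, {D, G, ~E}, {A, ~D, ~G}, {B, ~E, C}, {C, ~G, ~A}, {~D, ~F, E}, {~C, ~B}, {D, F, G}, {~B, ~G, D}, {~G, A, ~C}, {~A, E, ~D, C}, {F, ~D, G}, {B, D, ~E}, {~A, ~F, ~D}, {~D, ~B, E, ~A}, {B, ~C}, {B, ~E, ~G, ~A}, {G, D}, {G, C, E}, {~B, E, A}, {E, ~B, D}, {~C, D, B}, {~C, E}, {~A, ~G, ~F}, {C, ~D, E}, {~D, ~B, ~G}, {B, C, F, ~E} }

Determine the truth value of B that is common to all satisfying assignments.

False

Suppose B = 1.
Unit clause (D) forces D = 1.
Unit clause (~C) forces C = 0.
Unit clause (~E) forces E = 0.
Now (E) is unsatisfied and unit — conflict.
So every satisfying assignment has B = False.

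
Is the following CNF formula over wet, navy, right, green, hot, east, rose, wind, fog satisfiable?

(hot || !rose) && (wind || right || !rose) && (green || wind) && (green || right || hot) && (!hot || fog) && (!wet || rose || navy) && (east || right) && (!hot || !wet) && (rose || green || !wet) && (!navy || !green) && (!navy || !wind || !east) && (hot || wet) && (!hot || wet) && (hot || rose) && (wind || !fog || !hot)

Try hot = true.
The clause (fog) is unit, so fog = true.
The clause (!wet) is unit, so wet = false.
But (wet) is also a unit clause — contradiction.
So hot must be the other value — set hot = false.
The clause (!rose) is unit, so rose = false.
But (rose) is also a unit clause — contradiction.
Either choice for hot ends in contradiction.
No assignment satisfies every clause.

Unsatisfiable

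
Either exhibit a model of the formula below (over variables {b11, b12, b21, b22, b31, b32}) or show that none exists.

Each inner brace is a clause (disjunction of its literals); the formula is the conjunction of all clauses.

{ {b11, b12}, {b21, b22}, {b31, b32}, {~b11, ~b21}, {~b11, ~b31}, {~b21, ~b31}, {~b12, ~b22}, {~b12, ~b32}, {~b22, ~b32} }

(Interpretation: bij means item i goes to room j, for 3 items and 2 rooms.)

Branch on b11: set b11 = 1.
(~b21) alone gives b21 = 0.
(b22) alone gives b22 = 1.
(~b31) alone gives b31 = 0.
(b32) alone gives b32 = 1.
Now (~b32) is unsatisfied and unit — conflict.
That branch fails; take b11 = 0 instead.
(b12) alone gives b12 = 1.
(~b22) alone gives b22 = 0.
(b21) alone gives b21 = 1.
(~b31) alone gives b31 = 0.
(b32) alone gives b32 = 1.
Now (~b32) is unsatisfied and unit — conflict.
Either choice for b11 ends in contradiction.

UNSATISFIABLE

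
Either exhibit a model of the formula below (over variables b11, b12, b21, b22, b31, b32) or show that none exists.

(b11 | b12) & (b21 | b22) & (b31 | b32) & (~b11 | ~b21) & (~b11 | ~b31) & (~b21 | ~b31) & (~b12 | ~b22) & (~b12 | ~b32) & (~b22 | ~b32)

UNSATISFIABLE

Try b11 = 1.
(~b21) alone gives b21 = 0.
(b22) alone gives b22 = 1.
(~b31) alone gives b31 = 0.
(b32) alone gives b32 = 1.
That conflicts with the unit clause (~b32).
So b11 must be the other value — set b11 = 0.
(b12) alone gives b12 = 1.
(~b22) alone gives b22 = 0.
(b21) alone gives b21 = 1.
(~b31) alone gives b31 = 0.
(b32) alone gives b32 = 1.
That conflicts with the unit clause (~b32).
Neither b11 = 1 nor b11 = 0 works.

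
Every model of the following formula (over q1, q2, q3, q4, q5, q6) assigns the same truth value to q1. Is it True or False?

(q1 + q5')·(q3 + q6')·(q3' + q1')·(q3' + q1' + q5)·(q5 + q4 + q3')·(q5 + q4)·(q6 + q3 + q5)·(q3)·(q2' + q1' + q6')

Suppose q1 = 1.
Unit clause (q3') forces q3 = 0.
But (q3) is also a unit clause — contradiction.
So every satisfying assignment has q1 = False.

False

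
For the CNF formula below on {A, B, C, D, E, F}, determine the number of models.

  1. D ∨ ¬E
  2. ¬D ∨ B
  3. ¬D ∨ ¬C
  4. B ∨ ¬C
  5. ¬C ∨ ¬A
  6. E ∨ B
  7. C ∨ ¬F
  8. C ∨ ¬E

There are 2^6 = 64 truth assignments over (A, B, C, D, E, F).
Split on F. With F = True, the clauses containing F are satisfied and ¬F drops from the rest; 1 of the 2^5 = 32 assignments to the other variables satisfy what remains.
With F = False, by the same count on the reduced clause set, 5 assignments work.
Total: 1 + 5 = 6.

6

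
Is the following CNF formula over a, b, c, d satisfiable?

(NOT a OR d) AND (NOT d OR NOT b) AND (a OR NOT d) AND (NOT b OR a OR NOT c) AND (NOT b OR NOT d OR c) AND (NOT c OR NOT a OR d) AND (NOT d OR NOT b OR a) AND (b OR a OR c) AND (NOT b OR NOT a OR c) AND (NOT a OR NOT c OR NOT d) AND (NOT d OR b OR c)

Branch on a: set a = false.
The clause (NOT d) is unit, so d = false.
Branch on b: set b = false.
The clause (c) is unit, so c = true.
All clauses are satisfied.
A satisfying assignment: a: false,  b: false,  c: true,  d: false.

Yes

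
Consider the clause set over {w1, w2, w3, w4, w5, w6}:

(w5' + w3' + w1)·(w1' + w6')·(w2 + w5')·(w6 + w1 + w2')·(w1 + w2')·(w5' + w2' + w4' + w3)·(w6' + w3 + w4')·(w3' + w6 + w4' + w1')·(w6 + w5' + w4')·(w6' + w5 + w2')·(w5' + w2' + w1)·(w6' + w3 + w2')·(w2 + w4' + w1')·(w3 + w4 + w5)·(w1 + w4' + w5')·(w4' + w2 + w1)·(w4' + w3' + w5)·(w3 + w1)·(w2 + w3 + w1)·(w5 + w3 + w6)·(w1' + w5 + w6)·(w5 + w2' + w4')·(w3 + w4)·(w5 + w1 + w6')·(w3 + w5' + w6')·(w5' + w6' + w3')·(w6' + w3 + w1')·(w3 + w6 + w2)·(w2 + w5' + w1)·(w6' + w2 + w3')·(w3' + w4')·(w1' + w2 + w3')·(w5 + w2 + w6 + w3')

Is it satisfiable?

Try w1 = 1.
The clause (w6') is unit, so w6 = 0.
The clause (w5) is unit, so w5 = 1.
The clause (w2) is unit, so w2 = 1.
The clause (w4') is unit, so w4 = 0.
The clause (w3) is unit, so w3 = 1.
This assignment satisfies each clause.
A satisfying assignment: w1: 1, w2: 1, w3: 1, w4: 0, w5: 1, w6: 0.

Satisfiable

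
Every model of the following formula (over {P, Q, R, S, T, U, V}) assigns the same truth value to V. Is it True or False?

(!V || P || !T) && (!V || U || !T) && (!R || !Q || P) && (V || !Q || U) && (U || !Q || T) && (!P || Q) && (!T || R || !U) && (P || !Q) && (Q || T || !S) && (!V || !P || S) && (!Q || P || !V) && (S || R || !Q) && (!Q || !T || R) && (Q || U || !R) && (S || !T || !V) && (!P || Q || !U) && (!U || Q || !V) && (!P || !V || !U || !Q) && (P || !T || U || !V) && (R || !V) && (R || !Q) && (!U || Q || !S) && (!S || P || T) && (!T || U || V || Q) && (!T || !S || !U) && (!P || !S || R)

False

Suppose V = true.
Unit clause (R) forces R = true.
Suppose P = true.
Unit clause (Q) forces Q = true.
Unit clause (S) forces S = true.
Unit clause (!U) forces U = false.
Unit clause (!T) forces T = false.
Now (T) is unsatisfied and unit — conflict.
Backtrack on P: now try P = false.
Unit clause (!T) forces T = false.
Unit clause (!Q) forces Q = false.
Unit clause (!S) forces S = false.
Unit clause (U) forces U = true.
Now (!U) is unsatisfied and unit — conflict.
Either choice for P ends in contradiction.
So every satisfying assignment has V = False.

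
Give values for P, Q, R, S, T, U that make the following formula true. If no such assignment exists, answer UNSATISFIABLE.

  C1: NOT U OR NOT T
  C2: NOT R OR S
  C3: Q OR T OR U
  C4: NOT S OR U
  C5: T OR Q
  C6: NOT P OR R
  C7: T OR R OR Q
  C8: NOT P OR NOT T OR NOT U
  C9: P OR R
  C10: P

P ↦ true, Q ↦ true, R ↦ true, S ↦ true, T ↦ false, U ↦ true

(P) alone gives P = true.
(R) alone gives R = true.
(S) alone gives S = true.
(U) alone gives U = true.
(NOT T) alone gives T = false.
(Q) alone gives Q = true.
This assignment satisfies each clause.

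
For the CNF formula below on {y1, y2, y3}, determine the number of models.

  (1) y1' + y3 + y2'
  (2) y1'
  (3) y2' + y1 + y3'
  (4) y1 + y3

There are 2^3 = 8 truth assignments over (y1, y2, y3).
Check each against the 4 clauses (columns in the order y1, y2, y3):
  F F F  ✗ fails (y1 + y3)
  F F T  ✓ satisfies all
  F T F  ✗ fails (y1 + y3)
  F T T  ✗ fails (y2' + y1 + y3')
  T F F  ✗ fails (y1')
  T F T  ✗ fails (y1')
  T T F  ✗ fails (y1' + y3 + y2')
  T T T  ✗ fails (y1')
1 of the 8 rows is a model.

1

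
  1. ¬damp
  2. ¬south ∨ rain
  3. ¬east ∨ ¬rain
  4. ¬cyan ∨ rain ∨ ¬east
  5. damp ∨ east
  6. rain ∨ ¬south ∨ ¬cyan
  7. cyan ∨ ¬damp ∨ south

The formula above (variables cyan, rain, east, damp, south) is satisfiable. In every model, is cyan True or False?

Suppose cyan = True.
From the singleton clause (¬damp), damp = False.
From the singleton clause (east), east = True.
From the singleton clause (¬rain), rain = False.
That conflicts with the unit clause (rain).
So every satisfying assignment has cyan = False.

False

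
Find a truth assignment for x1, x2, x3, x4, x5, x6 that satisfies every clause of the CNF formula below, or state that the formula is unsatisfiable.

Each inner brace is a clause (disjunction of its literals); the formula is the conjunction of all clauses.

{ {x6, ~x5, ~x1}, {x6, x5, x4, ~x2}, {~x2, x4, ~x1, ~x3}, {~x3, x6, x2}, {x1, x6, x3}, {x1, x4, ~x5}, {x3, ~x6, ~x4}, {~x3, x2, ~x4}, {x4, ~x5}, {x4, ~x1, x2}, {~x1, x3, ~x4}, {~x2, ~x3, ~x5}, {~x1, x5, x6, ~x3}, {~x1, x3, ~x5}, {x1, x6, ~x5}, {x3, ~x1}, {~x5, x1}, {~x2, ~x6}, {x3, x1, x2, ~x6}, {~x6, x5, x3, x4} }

Try x4 = 1.
Try x3 = 1.
The clause (x2) is unit, so x2 = 1.
The clause (~x5) is unit, so x5 = 0.
The clause (~x6) is unit, so x6 = 0.
The clause (~x1) is unit, so x1 = 0.
All clauses are satisfied.

x1: 0; x2: 1; x3: 1; x4: 1; x5: 0; x6: 0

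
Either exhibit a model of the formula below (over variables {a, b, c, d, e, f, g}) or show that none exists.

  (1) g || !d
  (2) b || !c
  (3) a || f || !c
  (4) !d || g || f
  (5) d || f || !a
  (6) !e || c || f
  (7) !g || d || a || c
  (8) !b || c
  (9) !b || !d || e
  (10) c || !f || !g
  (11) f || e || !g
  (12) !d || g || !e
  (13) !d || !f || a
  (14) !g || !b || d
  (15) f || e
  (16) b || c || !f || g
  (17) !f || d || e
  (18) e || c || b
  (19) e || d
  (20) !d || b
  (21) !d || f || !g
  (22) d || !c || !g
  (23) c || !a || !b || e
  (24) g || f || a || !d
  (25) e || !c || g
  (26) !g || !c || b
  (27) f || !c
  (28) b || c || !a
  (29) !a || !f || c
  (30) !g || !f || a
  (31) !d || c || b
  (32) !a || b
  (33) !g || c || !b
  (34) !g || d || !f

Try g = false.
From the singleton clause (!d), d = false.
From the singleton clause (e), e = true.
Try b = true.
From the singleton clause (c), c = true.
From the singleton clause (f), f = true.
Every clause is now satisfied; a is unconstrained.

a: false,  b: true,  c: true,  d: false,  e: true,  f: true,  g: false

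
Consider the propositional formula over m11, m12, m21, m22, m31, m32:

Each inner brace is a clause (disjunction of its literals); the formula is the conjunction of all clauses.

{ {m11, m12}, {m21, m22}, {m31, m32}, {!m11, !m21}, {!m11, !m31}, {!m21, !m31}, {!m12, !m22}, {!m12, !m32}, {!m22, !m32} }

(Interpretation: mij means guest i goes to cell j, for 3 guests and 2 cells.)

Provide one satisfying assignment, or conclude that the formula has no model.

UNSATISFIABLE

Try m11 = true.
(!m21) alone gives m21 = false.
(m22) alone gives m22 = true.
(!m31) alone gives m31 = false.
(m32) alone gives m32 = true.
But (!m32) is also a unit clause — contradiction.
Backtrack on m11: now try m11 = false.
(m12) alone gives m12 = true.
(!m22) alone gives m22 = false.
(m21) alone gives m21 = true.
(!m31) alone gives m31 = false.
(m32) alone gives m32 = true.
But (!m32) is also a unit clause — contradiction.
Both values of m11 lead to a conflict.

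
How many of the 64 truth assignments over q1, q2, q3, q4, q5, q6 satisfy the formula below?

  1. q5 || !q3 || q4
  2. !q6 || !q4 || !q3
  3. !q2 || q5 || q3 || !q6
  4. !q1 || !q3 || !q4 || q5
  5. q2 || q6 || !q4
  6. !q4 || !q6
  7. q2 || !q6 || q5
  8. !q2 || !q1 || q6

There are 2^6 = 64 truth assignments over (q1, q2, q3, q4, q5, q6).
Split on q5. With q5 = true, the clauses containing q5 are satisfied and !q5 drops from the rest; 16 of the 2^5 = 32 assignments to the other variables satisfy what remains.
With q5 = false, by the same count on the reduced clause set, 5 assignments work.
(One model: q1=F, q2=F, q3=F, q4=F, q5=F, q6=F.)
Total: 16 + 5 = 21.

21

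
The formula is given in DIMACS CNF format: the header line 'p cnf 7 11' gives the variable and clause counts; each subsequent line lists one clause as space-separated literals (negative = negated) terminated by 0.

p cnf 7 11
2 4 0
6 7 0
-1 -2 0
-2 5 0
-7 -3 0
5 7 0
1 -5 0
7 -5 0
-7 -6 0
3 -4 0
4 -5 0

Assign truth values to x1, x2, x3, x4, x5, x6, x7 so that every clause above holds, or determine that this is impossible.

UNSATISFIABLE

Try x2 = True.
From the singleton clause (¬x1), x1 = False.
From the singleton clause (x5), x5 = True.
But (¬x5) is also a unit clause — contradiction.
Undo x2 and try x2 = False.
From the singleton clause (x4), x4 = True.
From the singleton clause (x3), x3 = True.
From the singleton clause (¬x7), x7 = False.
From the singleton clause (x6), x6 = True.
From the singleton clause (x5), x5 = True.
But (¬x5) is also a unit clause — contradiction.
Both values of x2 lead to a conflict.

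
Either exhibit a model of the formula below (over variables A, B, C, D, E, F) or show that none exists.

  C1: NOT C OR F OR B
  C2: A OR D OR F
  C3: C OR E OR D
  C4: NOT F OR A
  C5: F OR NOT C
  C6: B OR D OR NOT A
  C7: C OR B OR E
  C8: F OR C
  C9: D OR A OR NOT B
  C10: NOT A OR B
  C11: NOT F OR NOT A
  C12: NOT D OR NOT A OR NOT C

UNSATISFIABLE

Try F = false.
The clause (NOT C) is unit, so C = false.
But (C) is also a unit clause — contradiction.
Undo F and try F = true.
The clause (A) is unit, so A = true.
But (NOT A) is also a unit clause — contradiction.
Neither F = true nor F = false works.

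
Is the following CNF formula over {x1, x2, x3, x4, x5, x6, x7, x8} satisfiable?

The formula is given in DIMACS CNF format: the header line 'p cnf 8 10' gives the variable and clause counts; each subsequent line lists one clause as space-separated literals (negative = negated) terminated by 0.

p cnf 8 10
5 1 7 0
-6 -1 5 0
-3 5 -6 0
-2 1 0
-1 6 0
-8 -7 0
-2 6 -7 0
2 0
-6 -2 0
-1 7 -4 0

Unsatisfiable

(x2) alone gives x2 = True.
(x1) alone gives x1 = True.
(x6) alone gives x6 = True.
But (¬x6) is also a unit clause — contradiction.
No assignment satisfies every clause.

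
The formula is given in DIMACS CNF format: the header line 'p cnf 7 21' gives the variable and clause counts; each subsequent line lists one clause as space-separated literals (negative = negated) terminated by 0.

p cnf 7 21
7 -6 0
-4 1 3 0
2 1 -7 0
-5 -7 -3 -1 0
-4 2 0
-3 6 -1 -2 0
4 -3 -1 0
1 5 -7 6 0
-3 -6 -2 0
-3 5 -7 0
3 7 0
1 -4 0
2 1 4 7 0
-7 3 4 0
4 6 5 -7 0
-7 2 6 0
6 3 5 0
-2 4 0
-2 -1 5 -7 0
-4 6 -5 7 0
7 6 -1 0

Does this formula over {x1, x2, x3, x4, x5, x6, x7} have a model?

Branch on x7: set x7 = True.
Branch on x2: set x2 = True.
From the singleton clause (x4), x4 = True.
From the singleton clause (x1), x1 = True.
From the singleton clause (x5), x5 = True.
From the singleton clause (¬x3), x3 = False.
All clauses hold; x6 can take either value.
A satisfying assignment: x1 ↦ True,  x2 ↦ True,  x3 ↦ False,  x4 ↦ True,  x5 ↦ True,  x6 ↦ True,  x7 ↦ True.

Yes, satisfiable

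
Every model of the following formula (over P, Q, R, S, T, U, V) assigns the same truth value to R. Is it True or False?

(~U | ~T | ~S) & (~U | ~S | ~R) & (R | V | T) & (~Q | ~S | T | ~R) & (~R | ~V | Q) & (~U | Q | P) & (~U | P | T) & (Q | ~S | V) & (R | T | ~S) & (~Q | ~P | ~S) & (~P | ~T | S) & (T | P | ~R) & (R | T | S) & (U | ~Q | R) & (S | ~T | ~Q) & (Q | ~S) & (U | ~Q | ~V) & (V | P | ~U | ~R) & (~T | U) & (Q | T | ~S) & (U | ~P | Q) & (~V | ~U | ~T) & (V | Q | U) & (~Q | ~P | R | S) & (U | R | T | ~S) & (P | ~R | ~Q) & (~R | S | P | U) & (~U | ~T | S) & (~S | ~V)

True

Suppose R = 0.
Try V = 1.
(~S) alone gives S = 0.
(T) alone gives T = 1.
(~P) alone gives P = 0.
(~Q) alone gives Q = 0.
(~U) alone gives U = 0.
Now (U) is unsatisfied and unit — conflict.
Undo V and try V = 0.
(T) alone gives T = 1.
(U) alone gives U = 1.
(~S) alone gives S = 0.
Now (S) is unsatisfied and unit — conflict.
Both values of V lead to a conflict.
So every satisfying assignment has R = True.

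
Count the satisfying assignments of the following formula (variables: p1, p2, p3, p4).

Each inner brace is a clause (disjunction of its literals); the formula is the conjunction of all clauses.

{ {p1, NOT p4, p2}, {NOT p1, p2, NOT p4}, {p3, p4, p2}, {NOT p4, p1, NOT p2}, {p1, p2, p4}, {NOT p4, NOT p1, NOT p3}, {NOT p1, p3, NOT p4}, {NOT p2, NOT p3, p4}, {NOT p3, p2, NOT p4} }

There are 2^4 = 16 truth assignments over (p1, p2, p3, p4).
Check each against the 9 clauses (columns in the order p1, p2, p3, p4):
  F F F F  ✗ fails (p3 OR p4 OR p2)
  F F F T  ✗ fails (p1 OR NOT p4 OR p2)
  F F T F  ✗ fails (p1 OR p2 OR p4)
  F F T T  ✗ fails (p1 OR NOT p4 OR p2)
  F T F F  ✓ satisfies all
  F T F T  ✗ fails (NOT p4 OR p1 OR NOT p2)
  F T T F  ✗ fails (NOT p2 OR NOT p3 OR p4)
  F T T T  ✗ fails (NOT p4 OR p1 OR NOT p2)
  T F F F  ✗ fails (p3 OR p4 OR p2)
  T F F T  ✗ fails (NOT p1 OR p2 OR NOT p4)
  T F T F  ✓ satisfies all
  T F T T  ✗ fails (NOT p1 OR p2 OR NOT p4)
  T T F F  ✓ satisfies all
  T T F T  ✗ fails (NOT p1 OR p3 OR NOT p4)
  T T T F  ✗ fails (NOT p2 OR NOT p3 OR p4)
  T T T T  ✗ fails (NOT p4 OR NOT p1 OR NOT p3)
3 of the 16 rows are models.

3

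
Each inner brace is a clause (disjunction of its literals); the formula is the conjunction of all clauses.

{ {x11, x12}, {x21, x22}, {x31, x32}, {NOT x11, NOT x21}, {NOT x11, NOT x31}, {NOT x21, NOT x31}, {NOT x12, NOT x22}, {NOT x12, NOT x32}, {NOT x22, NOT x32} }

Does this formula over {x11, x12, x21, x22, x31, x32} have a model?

No, unsatisfiable

Try x11 = true.
(NOT x21) alone gives x21 = false.
(x22) alone gives x22 = true.
(NOT x31) alone gives x31 = false.
(x32) alone gives x32 = true.
But (NOT x32) is also a unit clause — contradiction.
Undo x11 and try x11 = false.
(x12) alone gives x12 = true.
(NOT x22) alone gives x22 = false.
(x21) alone gives x21 = true.
(NOT x31) alone gives x31 = false.
(x32) alone gives x32 = true.
But (NOT x32) is also a unit clause — contradiction.
Both values of x11 lead to a conflict.
No assignment satisfies every clause.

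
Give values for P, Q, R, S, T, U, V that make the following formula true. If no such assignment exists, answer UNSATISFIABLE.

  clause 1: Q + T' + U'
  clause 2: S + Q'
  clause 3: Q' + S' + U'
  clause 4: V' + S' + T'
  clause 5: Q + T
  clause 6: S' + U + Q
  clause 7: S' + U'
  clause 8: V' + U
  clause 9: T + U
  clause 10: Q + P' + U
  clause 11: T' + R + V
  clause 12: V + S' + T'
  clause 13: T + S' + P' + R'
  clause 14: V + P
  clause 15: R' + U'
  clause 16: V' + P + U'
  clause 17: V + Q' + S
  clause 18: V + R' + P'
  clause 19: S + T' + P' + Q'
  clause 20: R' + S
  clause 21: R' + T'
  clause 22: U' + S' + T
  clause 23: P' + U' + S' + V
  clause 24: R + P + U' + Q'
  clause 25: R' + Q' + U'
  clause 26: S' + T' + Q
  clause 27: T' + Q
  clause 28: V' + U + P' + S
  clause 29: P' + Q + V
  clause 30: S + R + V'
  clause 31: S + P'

UNSATISFIABLE

Case S = 1:
From the singleton clause (U'), U = 0.
From the singleton clause (Q), Q = 1.
From the singleton clause (V'), V = 0.
From the singleton clause (T), T = 1.
Now (T') is unsatisfied and unit — conflict.
Undo S and try S = 0.
From the singleton clause (Q'), Q = 0.
From the singleton clause (T), T = 1.
Now (T') is unsatisfied and unit — conflict.
Both values of S lead to a conflict.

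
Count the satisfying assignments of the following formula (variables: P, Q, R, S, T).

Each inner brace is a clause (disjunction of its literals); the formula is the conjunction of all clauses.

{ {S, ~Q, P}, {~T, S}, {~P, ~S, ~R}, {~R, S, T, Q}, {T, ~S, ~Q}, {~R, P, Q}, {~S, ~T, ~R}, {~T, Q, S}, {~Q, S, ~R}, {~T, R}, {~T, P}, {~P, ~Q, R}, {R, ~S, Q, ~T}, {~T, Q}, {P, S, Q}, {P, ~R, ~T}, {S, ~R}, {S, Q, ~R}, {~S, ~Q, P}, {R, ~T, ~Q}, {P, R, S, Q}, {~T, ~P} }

3

There are 2^5 = 32 truth assignments over (P, Q, R, S, T).
Split on P. With P = 1, the clauses containing P are satisfied and ~P drops from the rest; 2 of the 2^4 = 16 assignments to the other variables satisfy what remains.
With P = 0, by the same count on the reduced clause set, 1 assignment works.
Total: 2 + 1 = 3.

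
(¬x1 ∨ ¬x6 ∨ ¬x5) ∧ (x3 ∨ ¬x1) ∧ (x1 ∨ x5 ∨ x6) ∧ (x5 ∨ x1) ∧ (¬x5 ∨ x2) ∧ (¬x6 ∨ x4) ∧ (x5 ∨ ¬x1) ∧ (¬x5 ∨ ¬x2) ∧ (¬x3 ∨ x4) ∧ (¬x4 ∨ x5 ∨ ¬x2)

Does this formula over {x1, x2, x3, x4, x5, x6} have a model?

No, unsatisfiable

Try x3 = True.
Unit clause (x4) forces x4 = True.
Try x5 = True.
Unit clause (x2) forces x2 = True.
Now (¬x2) is unsatisfied and unit — conflict.
Undo x5 and try x5 = False.
Unit clause (x1) forces x1 = True.
Now (¬x1) is unsatisfied and unit — conflict.
Both values of x5 lead to a conflict.
Undo x3 and try x3 = False.
Unit clause (¬x1) forces x1 = False.
Unit clause (x5) forces x5 = True.
Unit clause (x2) forces x2 = True.
Now (¬x2) is unsatisfied and unit — conflict.
Both values of x3 lead to a conflict.
No assignment satisfies every clause.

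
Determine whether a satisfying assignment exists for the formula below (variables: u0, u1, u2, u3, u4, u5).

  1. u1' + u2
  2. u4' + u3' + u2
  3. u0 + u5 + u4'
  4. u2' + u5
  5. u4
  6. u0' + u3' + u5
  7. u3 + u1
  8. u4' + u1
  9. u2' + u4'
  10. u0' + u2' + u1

No

The clause (u4) is unit, so u4 = 1.
The clause (u1) is unit, so u1 = 1.
The clause (u2) is unit, so u2 = 1.
But (u2') is also a unit clause — contradiction.
No assignment satisfies every clause.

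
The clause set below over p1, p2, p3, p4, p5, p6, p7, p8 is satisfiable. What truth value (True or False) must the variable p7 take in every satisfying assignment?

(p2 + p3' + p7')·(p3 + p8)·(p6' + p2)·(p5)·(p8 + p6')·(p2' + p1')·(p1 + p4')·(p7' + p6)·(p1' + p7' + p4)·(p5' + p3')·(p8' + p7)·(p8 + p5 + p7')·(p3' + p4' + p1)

Suppose p7 = 0.
(p5) alone gives p5 = 1.
(p3') alone gives p3 = 0.
(p8) alone gives p8 = 1.
Now (p8') is unsatisfied and unit — conflict.
So every satisfying assignment has p7 = True.

True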